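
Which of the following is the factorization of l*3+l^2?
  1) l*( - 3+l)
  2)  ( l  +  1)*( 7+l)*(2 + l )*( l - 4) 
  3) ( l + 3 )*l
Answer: 3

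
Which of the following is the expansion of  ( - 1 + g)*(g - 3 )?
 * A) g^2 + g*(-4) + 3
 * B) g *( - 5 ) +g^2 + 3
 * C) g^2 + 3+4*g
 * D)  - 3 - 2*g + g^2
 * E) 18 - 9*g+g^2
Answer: A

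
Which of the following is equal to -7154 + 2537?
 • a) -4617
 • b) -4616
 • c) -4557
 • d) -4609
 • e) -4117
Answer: a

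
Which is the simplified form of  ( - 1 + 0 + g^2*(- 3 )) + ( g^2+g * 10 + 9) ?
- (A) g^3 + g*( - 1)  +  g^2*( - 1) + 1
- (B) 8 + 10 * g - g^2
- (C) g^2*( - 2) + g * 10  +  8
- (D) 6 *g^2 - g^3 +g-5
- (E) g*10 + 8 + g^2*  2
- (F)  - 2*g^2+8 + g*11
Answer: C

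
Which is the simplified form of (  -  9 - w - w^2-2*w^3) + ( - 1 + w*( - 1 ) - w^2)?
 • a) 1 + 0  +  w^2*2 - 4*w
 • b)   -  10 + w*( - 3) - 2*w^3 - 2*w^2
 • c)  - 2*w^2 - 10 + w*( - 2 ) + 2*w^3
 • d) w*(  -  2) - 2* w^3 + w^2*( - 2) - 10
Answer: d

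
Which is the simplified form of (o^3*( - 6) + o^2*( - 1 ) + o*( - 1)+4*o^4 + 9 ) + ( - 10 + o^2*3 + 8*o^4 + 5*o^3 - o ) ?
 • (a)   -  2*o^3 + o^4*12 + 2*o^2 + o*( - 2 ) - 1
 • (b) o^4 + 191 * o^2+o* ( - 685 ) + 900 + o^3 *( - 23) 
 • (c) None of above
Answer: c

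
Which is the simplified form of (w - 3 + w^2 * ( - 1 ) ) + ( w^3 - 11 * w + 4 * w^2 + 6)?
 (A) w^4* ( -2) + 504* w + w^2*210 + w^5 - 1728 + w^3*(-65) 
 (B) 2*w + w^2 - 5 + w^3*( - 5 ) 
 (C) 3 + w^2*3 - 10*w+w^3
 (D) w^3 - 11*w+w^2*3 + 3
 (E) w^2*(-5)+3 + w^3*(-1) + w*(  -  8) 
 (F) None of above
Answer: C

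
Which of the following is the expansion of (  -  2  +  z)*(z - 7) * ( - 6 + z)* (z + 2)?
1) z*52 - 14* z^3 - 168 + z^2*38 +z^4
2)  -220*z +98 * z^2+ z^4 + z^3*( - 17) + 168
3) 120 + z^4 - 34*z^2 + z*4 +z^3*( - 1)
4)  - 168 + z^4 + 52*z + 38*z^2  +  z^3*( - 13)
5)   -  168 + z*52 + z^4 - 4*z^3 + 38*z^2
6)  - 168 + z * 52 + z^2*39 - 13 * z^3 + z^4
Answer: 4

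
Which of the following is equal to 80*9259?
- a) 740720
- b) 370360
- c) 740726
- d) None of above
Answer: a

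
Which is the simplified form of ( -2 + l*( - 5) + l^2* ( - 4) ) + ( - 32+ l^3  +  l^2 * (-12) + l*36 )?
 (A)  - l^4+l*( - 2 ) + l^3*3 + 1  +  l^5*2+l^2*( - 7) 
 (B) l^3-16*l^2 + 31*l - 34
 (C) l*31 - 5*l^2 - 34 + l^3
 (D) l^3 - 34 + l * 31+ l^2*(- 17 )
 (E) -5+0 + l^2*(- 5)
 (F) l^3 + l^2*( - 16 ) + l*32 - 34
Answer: B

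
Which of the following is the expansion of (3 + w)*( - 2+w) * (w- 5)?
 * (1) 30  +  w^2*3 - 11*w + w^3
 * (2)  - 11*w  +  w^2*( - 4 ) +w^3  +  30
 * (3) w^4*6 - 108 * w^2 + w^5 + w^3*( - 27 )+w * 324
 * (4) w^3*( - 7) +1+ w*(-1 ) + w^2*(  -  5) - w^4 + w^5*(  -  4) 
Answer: 2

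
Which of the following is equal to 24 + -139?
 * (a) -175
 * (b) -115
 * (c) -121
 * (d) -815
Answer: b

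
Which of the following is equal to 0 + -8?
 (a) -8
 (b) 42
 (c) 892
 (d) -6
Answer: a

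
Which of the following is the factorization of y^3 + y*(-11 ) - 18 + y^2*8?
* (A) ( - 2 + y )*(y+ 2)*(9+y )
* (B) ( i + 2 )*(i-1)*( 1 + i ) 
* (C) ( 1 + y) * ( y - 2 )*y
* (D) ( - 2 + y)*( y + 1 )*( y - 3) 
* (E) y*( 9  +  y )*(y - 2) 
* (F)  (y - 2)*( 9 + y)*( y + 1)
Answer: F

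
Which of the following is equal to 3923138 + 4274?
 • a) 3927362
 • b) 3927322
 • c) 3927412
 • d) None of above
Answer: c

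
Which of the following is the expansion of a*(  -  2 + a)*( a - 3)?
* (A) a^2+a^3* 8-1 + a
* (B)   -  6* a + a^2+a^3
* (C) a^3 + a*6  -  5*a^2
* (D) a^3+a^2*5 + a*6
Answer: C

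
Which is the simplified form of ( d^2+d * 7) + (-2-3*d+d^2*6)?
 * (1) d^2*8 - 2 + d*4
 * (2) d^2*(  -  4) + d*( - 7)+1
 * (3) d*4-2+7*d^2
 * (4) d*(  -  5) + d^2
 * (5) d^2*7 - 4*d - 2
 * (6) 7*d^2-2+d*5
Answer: 3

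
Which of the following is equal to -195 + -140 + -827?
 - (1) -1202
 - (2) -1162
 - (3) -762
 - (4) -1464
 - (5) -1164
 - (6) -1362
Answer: 2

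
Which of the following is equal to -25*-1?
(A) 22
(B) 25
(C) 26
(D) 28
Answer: B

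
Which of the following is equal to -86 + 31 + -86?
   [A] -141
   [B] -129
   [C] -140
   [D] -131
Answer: A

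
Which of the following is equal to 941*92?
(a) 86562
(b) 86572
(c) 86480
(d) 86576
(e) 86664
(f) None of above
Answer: b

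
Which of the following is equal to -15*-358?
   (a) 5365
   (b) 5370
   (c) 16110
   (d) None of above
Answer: b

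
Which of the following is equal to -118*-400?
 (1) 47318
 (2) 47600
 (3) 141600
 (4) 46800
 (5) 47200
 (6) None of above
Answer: 5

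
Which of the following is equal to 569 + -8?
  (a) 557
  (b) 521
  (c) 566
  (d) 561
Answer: d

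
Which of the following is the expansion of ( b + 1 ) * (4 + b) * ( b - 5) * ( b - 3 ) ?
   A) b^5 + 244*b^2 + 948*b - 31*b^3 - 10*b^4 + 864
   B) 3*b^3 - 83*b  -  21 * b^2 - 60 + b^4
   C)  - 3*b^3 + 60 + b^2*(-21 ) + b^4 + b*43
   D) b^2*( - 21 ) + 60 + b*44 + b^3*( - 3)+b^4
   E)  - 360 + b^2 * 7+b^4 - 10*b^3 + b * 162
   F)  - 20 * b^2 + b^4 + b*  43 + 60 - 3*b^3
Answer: C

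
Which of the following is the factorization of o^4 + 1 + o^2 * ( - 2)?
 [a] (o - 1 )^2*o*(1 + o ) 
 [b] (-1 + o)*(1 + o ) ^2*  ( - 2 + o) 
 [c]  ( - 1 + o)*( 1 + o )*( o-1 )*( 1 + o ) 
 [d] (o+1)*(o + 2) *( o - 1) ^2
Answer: c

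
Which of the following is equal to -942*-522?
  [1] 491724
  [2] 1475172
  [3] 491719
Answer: 1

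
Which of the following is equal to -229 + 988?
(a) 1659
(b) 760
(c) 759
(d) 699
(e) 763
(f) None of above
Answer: c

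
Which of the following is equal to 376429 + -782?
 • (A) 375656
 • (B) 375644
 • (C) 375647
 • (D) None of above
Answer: C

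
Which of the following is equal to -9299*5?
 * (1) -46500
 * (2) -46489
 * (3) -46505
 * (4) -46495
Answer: 4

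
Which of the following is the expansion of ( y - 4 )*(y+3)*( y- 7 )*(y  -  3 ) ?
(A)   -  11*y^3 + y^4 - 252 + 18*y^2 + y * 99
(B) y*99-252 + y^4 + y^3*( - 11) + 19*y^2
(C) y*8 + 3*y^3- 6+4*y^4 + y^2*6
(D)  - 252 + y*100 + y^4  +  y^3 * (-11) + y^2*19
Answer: B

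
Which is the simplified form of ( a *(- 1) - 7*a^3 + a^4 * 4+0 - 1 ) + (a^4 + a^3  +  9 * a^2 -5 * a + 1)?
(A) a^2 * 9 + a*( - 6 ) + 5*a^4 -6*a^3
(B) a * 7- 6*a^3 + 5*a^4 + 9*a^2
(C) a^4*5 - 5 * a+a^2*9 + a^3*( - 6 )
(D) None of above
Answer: A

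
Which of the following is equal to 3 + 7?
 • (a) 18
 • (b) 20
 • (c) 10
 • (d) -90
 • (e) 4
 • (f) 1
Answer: c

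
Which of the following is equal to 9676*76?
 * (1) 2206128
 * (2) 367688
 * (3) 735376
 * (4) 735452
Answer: 3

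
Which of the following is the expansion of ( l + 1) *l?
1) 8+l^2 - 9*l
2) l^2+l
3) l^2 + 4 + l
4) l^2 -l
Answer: 2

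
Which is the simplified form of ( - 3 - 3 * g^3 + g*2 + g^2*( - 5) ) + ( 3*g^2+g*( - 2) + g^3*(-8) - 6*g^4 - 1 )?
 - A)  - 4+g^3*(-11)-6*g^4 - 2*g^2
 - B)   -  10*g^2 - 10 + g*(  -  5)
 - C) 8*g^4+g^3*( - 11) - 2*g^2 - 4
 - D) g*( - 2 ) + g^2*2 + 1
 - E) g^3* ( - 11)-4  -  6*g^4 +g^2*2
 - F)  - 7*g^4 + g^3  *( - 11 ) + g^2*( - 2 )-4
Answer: A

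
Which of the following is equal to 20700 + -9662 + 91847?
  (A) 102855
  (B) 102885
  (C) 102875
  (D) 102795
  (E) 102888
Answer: B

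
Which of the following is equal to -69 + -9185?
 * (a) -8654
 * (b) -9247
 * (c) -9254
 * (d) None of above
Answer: c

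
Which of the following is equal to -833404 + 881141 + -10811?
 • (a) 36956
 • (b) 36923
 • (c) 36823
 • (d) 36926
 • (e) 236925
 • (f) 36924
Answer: d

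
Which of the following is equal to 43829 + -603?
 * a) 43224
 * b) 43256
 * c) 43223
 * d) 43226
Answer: d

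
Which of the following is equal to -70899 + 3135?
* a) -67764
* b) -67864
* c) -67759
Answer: a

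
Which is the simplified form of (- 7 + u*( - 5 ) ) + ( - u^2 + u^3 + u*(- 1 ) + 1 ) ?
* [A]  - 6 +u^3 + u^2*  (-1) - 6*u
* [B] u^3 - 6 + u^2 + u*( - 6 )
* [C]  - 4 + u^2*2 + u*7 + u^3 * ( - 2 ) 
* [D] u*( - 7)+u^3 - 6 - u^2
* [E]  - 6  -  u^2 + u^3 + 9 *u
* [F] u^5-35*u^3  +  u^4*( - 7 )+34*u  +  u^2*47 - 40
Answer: A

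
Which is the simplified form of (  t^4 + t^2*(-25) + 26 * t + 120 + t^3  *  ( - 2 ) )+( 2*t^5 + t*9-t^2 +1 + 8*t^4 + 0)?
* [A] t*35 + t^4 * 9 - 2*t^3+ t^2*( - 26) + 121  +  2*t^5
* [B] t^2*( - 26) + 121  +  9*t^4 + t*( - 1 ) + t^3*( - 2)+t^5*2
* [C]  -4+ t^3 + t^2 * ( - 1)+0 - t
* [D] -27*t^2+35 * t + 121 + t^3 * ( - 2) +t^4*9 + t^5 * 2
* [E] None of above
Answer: A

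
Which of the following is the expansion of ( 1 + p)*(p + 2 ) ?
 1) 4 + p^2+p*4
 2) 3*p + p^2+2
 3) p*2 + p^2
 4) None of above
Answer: 2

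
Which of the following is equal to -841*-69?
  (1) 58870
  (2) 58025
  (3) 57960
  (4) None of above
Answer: 4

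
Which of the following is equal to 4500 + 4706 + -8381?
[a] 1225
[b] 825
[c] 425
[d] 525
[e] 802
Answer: b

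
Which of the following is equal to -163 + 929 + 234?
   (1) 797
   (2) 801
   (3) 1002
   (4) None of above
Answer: 4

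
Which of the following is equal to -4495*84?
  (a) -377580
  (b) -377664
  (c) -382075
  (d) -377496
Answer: a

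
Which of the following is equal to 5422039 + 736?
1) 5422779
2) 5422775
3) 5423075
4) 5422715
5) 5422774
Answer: 2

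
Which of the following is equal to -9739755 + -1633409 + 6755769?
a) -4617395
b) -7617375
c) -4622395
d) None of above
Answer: a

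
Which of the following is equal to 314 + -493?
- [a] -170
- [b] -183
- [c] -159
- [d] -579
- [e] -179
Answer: e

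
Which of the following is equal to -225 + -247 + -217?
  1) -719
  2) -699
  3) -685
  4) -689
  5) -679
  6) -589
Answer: 4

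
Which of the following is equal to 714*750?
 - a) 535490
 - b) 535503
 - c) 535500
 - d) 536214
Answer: c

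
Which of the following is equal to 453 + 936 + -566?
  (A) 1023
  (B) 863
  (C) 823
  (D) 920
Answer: C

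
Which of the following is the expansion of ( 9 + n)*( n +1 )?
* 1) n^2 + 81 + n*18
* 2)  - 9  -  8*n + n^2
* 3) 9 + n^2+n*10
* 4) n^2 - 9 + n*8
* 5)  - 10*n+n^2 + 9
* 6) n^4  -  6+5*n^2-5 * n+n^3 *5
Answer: 3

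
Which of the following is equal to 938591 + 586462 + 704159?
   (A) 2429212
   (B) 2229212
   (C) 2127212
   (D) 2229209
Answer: B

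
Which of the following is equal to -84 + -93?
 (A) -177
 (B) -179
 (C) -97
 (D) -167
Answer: A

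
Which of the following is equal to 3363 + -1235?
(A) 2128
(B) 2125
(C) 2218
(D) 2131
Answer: A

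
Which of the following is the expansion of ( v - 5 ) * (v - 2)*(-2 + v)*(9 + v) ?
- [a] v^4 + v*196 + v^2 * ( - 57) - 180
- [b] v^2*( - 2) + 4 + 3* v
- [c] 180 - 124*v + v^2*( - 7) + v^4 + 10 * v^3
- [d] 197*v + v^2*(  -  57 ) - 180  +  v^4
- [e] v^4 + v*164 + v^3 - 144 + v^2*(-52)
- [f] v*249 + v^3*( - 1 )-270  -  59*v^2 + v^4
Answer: a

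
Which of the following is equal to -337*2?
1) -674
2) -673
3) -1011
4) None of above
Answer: 1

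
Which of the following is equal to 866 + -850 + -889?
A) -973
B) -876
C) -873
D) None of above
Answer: C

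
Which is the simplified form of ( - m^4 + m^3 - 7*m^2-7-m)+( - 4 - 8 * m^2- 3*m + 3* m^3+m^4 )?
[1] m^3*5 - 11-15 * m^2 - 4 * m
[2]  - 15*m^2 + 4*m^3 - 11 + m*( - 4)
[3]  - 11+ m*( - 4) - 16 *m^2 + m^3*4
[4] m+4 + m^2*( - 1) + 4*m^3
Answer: 2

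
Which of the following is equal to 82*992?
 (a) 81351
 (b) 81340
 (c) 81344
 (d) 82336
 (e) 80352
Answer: c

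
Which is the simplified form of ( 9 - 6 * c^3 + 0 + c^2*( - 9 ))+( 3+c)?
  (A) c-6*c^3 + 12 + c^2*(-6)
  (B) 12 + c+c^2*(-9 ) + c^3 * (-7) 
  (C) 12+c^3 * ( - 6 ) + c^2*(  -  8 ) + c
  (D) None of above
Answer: D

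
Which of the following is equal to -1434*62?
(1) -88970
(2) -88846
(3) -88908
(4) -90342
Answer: 3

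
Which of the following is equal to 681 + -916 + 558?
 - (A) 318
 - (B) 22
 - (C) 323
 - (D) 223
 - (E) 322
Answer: C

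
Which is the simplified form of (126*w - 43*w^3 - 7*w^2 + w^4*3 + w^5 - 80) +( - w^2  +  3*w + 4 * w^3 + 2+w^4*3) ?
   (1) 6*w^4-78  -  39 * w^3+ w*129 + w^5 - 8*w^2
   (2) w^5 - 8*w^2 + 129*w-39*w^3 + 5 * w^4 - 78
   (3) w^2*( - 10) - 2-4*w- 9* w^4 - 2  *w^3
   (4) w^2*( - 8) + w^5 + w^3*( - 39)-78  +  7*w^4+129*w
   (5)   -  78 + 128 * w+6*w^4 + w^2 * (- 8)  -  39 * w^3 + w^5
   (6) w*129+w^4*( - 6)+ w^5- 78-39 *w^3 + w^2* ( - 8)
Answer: 1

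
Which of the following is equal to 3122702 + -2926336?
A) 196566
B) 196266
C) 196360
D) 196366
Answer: D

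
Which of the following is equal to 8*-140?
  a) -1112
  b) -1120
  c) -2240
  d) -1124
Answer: b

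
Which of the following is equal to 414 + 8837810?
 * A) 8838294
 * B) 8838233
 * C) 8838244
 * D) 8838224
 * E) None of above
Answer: D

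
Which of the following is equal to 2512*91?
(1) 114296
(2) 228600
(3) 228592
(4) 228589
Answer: 3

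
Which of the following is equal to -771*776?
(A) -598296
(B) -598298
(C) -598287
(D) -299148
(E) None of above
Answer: A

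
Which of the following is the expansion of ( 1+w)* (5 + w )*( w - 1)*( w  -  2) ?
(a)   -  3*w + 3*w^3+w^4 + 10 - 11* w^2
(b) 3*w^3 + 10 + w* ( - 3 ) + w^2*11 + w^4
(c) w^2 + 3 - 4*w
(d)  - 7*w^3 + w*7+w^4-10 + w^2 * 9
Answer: a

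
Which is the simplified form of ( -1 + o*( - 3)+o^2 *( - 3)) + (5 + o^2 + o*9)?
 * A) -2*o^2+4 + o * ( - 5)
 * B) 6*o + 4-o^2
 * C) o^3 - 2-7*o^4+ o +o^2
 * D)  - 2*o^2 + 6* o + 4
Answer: D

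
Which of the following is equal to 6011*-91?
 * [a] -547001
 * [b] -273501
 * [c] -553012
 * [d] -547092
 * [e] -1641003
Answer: a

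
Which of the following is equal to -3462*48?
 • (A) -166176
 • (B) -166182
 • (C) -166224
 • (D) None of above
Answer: A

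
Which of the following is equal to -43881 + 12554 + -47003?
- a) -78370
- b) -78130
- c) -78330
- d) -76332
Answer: c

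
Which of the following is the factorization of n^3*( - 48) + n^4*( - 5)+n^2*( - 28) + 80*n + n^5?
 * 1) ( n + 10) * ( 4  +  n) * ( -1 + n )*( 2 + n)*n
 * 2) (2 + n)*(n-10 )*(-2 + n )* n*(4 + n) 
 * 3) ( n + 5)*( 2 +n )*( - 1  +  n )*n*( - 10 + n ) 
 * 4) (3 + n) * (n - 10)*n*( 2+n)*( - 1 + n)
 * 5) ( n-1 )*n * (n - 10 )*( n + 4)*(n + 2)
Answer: 5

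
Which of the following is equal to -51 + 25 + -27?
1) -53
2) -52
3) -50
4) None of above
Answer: 1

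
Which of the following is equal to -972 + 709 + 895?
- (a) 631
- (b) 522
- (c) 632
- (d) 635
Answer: c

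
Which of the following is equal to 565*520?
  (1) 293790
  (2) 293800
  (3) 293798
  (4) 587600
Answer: 2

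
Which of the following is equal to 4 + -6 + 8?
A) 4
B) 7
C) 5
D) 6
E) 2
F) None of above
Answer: D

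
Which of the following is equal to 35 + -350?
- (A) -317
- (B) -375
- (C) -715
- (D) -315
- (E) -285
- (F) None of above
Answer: D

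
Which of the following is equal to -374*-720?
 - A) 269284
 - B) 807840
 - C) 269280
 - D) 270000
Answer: C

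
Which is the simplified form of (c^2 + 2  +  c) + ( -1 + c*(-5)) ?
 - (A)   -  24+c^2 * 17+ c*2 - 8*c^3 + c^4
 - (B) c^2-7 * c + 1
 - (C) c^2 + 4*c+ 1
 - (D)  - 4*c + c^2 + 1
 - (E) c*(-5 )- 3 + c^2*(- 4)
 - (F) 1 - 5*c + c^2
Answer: D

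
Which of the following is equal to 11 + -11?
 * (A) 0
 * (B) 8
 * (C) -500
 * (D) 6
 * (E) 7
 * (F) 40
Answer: A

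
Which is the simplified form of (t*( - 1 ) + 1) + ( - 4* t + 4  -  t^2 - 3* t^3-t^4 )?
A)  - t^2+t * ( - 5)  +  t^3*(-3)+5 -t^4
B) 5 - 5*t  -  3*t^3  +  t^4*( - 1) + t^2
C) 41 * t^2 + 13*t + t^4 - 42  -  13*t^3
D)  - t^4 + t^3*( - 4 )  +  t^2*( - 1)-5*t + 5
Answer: A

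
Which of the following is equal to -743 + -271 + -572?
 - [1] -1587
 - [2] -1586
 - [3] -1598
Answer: 2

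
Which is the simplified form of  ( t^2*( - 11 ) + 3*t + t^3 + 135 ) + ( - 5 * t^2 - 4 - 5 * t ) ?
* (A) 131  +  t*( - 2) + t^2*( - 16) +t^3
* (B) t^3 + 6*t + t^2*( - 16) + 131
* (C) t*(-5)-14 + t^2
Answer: A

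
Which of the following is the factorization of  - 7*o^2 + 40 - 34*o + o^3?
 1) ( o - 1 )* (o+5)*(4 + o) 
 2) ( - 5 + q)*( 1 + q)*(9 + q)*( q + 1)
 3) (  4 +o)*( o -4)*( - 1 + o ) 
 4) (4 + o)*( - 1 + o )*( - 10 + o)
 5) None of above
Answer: 4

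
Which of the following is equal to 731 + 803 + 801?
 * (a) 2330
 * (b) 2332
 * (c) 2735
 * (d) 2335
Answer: d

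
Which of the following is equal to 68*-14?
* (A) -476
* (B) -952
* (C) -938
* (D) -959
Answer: B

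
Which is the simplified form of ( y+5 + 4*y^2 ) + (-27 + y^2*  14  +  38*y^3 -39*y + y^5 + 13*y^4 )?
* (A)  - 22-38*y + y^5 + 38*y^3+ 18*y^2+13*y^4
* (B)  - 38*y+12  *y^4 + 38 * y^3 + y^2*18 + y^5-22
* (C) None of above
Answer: A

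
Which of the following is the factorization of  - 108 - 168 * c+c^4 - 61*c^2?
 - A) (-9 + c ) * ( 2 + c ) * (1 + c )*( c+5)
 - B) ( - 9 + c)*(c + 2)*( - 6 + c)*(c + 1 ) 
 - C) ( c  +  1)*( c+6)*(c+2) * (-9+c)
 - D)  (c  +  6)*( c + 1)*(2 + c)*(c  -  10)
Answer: C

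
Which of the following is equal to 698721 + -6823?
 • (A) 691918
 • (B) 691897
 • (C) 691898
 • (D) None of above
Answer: C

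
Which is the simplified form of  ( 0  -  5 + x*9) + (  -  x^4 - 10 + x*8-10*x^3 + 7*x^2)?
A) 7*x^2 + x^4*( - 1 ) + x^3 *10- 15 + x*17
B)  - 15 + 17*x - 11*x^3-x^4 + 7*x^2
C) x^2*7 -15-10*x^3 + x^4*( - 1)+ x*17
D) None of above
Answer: C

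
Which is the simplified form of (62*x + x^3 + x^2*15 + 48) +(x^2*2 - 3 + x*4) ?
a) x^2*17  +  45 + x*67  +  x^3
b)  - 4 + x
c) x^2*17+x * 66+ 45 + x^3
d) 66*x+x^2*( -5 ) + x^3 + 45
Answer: c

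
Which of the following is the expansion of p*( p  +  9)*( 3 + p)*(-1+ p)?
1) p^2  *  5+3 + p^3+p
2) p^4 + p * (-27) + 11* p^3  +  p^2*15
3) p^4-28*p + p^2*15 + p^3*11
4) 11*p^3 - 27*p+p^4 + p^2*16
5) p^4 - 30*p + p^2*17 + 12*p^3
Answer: 2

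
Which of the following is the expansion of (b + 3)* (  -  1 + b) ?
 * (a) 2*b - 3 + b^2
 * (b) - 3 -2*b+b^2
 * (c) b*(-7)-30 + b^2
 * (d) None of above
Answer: a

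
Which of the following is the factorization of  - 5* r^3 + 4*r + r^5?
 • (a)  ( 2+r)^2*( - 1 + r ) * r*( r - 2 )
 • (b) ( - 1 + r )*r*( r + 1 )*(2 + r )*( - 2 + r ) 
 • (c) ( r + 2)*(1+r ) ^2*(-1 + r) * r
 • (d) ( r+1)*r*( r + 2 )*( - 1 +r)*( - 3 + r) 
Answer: b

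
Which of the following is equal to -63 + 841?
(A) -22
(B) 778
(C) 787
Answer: B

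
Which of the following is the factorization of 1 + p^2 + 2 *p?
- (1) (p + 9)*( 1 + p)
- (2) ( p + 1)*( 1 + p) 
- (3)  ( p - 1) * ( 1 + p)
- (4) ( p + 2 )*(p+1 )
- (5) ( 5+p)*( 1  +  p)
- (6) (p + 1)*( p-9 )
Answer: 2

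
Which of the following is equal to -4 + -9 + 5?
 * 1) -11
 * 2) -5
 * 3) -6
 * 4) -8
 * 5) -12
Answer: 4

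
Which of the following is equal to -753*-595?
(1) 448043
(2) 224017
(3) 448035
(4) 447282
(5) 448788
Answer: 3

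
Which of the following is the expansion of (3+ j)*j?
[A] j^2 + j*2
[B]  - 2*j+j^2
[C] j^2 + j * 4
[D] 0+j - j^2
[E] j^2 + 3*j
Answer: E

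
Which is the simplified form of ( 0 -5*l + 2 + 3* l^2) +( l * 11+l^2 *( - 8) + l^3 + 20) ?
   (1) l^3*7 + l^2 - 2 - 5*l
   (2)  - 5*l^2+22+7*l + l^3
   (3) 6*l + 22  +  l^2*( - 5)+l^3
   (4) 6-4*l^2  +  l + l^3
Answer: 3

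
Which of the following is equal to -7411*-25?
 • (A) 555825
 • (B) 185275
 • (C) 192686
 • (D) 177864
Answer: B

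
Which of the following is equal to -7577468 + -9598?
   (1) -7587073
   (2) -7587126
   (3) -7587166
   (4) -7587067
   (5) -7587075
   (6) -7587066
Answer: 6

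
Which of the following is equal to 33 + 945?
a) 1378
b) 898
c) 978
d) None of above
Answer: c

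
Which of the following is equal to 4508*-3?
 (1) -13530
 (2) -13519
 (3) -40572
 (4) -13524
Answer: 4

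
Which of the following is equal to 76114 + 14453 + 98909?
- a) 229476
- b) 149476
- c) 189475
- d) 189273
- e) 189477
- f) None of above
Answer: f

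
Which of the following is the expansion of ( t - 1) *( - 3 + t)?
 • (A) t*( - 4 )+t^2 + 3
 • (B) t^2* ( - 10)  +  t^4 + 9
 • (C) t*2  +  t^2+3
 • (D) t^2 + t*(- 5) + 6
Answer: A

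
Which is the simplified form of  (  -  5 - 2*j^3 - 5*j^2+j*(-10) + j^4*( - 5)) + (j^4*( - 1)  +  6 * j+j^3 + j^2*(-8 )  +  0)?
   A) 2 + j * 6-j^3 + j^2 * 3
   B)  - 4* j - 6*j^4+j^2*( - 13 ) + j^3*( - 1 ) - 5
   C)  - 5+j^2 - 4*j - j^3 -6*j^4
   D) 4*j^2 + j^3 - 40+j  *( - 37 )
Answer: B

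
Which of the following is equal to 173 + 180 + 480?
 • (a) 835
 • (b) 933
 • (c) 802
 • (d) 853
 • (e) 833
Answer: e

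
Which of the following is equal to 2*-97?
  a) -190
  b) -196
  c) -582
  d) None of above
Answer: d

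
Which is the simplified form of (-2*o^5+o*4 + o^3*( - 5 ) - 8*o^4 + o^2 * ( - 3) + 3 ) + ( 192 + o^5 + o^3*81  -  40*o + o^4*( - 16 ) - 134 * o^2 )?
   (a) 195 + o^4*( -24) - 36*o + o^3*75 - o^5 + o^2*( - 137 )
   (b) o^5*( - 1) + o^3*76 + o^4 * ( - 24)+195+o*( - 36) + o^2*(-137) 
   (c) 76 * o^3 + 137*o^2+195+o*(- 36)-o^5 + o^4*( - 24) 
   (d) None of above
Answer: b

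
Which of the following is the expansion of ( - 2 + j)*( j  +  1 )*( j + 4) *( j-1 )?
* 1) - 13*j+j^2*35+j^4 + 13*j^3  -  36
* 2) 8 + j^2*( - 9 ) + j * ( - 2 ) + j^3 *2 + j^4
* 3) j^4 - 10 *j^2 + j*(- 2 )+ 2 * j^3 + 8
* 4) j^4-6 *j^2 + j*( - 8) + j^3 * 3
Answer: 2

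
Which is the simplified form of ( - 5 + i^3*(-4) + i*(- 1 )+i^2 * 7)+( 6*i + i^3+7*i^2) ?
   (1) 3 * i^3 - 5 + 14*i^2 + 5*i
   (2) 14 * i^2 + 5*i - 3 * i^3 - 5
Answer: 2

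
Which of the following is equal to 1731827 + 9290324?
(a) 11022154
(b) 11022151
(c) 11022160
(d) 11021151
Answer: b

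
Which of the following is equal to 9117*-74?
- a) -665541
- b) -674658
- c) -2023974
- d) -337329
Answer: b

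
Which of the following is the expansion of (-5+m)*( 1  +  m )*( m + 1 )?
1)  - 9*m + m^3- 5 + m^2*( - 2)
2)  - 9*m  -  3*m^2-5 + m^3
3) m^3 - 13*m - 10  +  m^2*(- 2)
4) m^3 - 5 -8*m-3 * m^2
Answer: 2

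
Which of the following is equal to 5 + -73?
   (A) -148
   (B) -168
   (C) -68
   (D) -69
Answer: C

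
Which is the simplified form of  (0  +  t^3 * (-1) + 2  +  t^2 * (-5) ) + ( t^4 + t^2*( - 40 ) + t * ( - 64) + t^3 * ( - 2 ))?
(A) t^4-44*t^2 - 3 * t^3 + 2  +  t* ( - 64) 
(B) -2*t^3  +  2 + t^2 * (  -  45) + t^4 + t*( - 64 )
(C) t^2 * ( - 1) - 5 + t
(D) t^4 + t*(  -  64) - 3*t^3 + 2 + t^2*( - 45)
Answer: D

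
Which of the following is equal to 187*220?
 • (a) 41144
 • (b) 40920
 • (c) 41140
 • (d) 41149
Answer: c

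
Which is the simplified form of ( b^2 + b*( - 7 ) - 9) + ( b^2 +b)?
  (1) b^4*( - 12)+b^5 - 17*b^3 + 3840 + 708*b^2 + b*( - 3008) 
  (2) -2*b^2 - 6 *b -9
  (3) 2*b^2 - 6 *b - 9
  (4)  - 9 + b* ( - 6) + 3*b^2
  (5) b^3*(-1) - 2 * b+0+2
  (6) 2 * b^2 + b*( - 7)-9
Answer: 3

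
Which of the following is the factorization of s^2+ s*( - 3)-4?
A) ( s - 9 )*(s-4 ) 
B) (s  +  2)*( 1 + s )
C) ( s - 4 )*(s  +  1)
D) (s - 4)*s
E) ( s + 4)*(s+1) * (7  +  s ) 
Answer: C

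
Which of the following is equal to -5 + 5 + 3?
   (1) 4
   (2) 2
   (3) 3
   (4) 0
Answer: 3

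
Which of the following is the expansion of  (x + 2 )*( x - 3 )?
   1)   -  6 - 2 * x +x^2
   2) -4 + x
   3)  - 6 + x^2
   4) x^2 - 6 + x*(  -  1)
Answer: 4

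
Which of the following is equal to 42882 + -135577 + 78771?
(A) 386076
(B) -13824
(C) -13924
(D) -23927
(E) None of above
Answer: C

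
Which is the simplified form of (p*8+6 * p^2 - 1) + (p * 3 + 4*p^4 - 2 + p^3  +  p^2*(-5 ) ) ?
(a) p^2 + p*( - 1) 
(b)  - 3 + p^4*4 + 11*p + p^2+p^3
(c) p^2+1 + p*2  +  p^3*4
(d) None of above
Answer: b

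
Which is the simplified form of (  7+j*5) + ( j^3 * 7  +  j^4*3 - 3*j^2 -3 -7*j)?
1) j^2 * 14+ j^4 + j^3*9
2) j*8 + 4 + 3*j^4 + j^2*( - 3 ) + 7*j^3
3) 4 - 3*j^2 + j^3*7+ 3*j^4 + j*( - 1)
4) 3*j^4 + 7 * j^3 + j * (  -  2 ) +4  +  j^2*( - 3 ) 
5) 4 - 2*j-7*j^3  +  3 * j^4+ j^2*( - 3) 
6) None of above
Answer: 4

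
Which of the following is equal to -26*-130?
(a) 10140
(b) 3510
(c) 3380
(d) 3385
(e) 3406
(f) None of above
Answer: c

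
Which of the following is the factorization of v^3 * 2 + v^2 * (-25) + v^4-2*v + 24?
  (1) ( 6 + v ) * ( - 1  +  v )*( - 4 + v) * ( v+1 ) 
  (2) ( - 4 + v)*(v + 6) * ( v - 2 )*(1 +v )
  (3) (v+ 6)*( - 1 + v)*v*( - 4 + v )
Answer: 1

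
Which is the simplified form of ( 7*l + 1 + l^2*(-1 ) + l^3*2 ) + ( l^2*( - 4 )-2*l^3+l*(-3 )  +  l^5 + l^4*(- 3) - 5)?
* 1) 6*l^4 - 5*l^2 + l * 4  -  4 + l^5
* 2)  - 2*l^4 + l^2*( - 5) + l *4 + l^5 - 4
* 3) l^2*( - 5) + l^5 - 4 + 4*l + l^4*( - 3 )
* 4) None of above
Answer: 3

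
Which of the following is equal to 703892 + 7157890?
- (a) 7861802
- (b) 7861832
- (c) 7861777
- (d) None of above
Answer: d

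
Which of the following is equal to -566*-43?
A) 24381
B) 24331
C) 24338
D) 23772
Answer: C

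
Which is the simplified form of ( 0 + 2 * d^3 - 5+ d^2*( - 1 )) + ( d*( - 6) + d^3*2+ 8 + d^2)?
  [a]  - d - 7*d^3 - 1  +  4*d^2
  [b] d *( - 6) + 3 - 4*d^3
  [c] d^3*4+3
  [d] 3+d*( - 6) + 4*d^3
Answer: d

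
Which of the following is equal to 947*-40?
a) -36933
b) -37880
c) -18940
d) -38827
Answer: b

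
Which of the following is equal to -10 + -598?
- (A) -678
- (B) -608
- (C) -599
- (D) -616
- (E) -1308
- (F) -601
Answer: B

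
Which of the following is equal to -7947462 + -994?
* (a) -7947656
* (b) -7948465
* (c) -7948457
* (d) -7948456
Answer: d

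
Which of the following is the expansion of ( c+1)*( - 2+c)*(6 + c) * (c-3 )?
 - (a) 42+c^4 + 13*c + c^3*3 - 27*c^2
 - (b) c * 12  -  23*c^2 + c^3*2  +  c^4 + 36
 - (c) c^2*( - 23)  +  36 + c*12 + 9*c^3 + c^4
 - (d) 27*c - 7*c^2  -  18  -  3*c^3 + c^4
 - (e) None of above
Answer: b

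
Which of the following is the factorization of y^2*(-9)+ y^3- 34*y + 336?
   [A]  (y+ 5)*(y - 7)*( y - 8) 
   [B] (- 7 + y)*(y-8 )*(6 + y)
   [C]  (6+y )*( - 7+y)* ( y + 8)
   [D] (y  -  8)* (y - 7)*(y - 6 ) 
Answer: B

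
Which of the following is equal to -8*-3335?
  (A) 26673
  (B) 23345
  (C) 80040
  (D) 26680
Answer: D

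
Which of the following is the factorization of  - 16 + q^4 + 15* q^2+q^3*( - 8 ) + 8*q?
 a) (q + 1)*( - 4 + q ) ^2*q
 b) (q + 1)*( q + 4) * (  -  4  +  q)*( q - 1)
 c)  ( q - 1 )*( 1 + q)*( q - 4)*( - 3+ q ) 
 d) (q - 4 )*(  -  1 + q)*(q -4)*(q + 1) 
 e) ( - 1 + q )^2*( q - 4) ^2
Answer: d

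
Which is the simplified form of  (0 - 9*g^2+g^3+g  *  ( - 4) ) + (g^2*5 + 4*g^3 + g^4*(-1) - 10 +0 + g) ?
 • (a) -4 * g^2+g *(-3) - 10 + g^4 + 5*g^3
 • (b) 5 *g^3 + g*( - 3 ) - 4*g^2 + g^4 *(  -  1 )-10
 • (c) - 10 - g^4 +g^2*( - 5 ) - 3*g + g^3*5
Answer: b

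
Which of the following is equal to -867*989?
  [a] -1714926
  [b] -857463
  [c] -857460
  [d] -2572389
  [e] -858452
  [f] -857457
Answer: b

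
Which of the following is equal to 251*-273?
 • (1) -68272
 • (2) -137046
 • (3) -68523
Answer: 3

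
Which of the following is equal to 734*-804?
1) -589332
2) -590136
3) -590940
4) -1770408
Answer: 2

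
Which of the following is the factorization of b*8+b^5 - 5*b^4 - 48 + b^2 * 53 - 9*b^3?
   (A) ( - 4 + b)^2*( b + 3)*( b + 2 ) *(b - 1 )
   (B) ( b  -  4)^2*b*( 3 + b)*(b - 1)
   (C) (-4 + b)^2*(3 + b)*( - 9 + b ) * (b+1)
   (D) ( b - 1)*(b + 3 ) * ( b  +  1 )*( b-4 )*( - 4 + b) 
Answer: D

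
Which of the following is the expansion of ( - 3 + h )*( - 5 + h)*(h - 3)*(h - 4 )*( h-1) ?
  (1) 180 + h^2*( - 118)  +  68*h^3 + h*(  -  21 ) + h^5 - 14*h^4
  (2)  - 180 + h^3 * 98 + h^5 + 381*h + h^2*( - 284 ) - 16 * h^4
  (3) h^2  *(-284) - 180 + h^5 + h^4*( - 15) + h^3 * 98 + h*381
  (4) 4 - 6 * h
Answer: 2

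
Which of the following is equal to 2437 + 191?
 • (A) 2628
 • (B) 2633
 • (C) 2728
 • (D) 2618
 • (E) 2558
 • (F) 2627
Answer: A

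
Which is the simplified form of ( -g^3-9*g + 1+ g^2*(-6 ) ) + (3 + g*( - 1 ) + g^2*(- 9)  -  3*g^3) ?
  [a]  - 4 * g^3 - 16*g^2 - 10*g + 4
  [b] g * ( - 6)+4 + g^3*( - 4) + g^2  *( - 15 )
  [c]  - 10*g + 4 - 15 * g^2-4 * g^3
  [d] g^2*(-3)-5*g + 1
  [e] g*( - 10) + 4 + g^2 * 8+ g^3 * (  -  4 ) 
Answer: c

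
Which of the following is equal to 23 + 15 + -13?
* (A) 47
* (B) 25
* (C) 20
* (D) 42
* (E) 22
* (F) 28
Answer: B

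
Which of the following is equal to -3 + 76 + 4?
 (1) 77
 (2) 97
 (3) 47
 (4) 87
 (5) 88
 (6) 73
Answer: 1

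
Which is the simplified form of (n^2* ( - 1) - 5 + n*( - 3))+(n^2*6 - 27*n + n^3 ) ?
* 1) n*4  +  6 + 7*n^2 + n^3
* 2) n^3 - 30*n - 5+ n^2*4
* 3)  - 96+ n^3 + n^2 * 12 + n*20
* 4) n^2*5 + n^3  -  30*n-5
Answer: 4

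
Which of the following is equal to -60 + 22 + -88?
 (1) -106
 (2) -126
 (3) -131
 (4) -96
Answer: 2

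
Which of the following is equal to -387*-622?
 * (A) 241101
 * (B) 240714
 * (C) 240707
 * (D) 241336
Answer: B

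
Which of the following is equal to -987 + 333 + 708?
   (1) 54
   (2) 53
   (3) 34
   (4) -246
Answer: 1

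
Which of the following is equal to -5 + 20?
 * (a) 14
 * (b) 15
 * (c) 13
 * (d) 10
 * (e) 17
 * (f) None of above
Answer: b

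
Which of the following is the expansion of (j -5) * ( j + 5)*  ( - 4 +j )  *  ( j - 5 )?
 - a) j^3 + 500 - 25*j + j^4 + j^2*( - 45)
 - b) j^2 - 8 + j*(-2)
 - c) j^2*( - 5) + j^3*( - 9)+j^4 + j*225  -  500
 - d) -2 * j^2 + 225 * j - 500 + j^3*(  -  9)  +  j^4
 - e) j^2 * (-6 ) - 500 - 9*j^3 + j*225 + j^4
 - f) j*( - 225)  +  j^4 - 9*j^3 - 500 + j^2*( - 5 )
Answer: c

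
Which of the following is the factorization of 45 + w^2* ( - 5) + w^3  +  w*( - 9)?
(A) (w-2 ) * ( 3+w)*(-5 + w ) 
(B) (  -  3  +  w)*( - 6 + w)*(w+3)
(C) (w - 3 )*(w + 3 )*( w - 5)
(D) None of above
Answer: C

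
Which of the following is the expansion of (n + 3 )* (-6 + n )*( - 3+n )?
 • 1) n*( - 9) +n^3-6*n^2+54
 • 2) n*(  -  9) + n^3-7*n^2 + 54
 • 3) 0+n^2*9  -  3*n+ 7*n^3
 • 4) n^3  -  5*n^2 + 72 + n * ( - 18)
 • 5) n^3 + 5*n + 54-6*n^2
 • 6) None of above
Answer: 1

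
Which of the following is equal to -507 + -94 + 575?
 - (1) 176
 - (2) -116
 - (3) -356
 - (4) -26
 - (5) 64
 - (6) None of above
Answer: 4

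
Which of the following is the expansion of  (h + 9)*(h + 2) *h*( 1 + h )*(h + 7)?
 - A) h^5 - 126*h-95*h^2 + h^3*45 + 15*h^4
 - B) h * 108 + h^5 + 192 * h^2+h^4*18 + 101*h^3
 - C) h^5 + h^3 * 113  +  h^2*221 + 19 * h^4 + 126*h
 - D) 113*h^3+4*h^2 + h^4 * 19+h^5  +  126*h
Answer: C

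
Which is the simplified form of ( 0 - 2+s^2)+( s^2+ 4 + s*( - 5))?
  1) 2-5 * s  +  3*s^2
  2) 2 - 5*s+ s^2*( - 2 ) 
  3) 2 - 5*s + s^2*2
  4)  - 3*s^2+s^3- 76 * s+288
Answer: 3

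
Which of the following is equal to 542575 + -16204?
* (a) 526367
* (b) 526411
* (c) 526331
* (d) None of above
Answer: d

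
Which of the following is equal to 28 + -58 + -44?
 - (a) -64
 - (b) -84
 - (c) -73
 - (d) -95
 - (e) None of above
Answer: e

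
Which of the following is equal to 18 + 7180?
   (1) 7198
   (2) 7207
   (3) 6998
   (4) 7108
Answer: 1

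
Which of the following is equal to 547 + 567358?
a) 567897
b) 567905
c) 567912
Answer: b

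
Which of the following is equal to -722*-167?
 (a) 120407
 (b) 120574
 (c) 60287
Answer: b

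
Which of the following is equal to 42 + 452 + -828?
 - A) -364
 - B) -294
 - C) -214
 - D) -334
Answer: D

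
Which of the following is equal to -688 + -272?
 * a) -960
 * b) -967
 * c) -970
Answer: a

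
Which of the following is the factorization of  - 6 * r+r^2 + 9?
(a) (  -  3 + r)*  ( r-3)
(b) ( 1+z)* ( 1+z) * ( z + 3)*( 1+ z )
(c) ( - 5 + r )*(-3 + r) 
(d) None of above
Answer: a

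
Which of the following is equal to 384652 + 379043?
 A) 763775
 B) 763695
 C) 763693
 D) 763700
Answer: B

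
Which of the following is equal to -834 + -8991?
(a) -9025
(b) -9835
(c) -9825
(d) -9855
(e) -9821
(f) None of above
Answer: c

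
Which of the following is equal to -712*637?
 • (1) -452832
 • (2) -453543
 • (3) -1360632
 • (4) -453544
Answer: 4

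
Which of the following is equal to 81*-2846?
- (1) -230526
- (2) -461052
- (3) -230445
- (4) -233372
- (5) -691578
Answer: 1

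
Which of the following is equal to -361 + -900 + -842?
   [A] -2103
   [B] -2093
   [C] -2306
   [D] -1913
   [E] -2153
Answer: A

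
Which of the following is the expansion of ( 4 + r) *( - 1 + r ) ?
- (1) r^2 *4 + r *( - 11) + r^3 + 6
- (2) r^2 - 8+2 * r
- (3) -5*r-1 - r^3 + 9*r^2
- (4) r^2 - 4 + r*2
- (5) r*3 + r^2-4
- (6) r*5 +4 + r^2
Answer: 5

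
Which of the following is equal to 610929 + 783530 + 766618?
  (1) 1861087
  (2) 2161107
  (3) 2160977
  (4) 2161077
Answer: 4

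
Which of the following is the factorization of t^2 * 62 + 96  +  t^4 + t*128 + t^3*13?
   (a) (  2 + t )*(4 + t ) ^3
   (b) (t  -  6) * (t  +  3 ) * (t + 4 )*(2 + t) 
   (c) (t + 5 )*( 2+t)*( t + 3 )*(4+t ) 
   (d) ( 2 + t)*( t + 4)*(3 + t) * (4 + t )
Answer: d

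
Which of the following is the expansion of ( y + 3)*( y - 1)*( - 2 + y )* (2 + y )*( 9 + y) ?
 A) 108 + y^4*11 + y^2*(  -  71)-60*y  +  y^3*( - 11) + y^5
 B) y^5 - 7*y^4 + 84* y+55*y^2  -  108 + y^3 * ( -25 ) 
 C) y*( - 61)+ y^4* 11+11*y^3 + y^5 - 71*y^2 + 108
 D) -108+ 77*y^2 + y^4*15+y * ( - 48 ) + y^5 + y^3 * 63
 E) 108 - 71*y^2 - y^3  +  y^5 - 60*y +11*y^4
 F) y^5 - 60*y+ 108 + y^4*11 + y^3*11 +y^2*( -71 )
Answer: F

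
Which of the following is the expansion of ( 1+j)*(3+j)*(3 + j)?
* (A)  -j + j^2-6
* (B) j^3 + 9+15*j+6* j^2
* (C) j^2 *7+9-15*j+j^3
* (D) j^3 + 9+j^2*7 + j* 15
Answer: D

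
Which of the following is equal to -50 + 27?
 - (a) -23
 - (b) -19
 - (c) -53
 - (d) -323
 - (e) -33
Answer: a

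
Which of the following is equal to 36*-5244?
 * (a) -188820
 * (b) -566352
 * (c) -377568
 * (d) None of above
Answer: d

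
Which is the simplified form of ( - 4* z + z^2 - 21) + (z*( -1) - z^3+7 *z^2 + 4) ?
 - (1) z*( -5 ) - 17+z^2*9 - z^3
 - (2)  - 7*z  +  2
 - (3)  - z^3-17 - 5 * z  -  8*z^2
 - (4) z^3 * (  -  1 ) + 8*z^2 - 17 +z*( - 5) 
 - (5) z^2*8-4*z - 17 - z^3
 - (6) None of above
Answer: 4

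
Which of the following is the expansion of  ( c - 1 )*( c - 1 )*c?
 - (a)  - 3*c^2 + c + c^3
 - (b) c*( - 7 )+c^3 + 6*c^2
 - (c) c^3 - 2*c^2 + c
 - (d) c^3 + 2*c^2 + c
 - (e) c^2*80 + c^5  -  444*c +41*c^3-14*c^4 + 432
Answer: c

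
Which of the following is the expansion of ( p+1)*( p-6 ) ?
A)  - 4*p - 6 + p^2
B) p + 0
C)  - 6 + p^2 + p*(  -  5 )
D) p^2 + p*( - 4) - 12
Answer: C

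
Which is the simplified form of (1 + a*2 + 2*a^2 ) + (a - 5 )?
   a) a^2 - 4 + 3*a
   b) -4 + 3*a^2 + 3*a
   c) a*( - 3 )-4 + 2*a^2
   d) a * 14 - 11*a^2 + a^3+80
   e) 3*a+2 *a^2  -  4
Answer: e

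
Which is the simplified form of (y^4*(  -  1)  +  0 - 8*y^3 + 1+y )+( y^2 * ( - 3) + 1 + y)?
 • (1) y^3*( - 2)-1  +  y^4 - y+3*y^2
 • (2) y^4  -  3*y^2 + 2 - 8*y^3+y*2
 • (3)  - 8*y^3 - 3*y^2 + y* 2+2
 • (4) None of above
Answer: 4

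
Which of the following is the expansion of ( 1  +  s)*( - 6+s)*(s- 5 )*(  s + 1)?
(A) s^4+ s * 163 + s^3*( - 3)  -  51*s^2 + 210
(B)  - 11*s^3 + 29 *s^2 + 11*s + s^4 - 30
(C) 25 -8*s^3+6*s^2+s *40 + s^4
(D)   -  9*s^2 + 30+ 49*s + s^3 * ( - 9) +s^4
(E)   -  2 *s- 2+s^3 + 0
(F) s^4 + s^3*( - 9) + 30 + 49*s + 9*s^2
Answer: F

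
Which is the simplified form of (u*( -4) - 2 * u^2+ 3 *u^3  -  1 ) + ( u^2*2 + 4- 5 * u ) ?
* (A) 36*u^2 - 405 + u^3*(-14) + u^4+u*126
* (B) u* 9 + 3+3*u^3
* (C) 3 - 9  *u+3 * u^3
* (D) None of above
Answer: C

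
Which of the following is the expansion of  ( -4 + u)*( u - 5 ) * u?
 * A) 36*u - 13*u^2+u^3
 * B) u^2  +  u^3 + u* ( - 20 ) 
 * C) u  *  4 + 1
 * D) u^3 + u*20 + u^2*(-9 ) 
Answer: D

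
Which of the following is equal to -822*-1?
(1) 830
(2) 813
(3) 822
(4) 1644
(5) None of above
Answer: 3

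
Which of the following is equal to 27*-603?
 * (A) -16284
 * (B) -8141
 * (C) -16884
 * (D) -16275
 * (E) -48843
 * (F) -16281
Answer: F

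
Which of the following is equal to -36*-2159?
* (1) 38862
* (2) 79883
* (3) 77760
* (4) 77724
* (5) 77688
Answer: 4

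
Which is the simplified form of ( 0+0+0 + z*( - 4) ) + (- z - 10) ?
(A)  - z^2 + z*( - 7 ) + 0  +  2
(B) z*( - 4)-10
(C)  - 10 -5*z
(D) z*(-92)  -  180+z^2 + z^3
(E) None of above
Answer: C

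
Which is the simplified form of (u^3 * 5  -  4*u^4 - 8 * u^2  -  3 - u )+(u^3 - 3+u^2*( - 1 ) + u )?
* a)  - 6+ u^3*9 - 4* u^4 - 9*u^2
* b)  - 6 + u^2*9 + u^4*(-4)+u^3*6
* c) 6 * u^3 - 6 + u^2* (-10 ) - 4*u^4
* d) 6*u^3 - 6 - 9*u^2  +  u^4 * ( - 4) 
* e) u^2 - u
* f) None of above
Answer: d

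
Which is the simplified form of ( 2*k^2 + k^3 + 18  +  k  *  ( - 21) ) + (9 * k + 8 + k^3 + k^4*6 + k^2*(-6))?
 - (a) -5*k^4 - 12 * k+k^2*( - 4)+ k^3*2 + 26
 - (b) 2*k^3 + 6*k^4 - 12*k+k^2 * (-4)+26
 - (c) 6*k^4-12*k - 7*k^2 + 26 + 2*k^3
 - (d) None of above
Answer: b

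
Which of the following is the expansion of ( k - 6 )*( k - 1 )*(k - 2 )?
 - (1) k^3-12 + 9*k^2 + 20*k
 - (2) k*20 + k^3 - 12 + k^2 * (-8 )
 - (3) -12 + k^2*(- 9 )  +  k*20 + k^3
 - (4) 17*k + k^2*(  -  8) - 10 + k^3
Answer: 3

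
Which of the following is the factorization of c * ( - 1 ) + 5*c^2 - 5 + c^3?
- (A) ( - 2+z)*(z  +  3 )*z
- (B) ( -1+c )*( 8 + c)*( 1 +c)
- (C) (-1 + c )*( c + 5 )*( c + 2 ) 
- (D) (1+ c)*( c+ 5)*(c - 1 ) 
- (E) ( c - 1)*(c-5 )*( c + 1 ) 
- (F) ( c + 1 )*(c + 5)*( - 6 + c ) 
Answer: D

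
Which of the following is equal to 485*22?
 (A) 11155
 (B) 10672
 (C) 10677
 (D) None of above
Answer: D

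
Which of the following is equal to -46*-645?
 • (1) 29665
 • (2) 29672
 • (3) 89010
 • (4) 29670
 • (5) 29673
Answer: 4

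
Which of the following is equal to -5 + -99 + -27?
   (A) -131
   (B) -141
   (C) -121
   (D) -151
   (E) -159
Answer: A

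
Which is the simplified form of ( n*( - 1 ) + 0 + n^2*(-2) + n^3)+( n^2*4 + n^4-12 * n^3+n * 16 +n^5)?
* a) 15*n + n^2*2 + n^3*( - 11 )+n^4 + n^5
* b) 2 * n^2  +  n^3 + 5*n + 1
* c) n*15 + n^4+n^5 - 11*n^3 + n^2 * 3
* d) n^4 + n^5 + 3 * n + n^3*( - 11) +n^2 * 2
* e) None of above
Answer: a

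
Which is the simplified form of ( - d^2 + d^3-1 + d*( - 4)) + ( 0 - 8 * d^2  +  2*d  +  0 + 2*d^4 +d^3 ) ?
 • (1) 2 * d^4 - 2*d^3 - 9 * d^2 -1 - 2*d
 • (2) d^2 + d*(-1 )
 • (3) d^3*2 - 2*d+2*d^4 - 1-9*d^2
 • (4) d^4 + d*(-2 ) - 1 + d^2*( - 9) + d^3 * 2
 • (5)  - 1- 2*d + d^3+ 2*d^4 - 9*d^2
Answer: 3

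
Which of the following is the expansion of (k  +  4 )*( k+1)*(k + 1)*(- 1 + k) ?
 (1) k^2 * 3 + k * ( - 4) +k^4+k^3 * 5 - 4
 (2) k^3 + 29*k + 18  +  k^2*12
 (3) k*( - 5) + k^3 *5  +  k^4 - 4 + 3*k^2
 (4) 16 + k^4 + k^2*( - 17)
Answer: 3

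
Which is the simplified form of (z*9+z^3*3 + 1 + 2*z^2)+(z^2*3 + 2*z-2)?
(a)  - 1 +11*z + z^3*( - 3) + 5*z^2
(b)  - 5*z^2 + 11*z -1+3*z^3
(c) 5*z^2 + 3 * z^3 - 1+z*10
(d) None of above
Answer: d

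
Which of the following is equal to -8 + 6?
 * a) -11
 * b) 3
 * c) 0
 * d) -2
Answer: d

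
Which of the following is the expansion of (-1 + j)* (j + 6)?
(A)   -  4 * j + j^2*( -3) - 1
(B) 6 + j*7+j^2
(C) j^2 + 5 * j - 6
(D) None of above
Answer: C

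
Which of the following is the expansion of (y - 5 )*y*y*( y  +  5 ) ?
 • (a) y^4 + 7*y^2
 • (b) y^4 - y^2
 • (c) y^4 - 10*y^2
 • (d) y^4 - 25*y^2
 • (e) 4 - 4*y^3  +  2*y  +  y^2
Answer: d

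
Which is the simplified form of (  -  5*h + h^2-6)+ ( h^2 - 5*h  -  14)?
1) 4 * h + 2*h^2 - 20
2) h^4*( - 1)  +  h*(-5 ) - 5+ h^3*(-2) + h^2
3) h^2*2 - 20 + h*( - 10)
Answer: 3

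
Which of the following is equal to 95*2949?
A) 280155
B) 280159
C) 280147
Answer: A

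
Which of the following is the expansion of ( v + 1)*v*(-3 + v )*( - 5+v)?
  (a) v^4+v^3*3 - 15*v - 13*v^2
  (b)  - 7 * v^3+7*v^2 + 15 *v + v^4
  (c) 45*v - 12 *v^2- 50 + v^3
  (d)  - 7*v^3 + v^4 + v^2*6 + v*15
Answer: b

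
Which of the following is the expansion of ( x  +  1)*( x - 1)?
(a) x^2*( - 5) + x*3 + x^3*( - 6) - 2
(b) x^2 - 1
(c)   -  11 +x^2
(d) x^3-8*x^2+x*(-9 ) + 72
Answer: b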